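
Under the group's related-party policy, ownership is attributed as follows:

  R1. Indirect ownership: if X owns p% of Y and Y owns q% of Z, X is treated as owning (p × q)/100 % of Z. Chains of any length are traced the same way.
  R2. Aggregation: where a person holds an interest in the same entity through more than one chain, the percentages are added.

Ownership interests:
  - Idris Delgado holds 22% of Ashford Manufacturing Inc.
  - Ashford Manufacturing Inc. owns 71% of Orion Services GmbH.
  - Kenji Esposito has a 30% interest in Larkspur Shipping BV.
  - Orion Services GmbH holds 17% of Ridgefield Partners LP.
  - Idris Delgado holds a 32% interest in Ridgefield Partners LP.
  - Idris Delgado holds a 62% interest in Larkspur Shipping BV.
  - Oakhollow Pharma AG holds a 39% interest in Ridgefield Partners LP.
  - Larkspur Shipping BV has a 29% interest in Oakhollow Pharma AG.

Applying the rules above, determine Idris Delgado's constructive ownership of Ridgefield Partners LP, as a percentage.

41.6676%

Chain via Ashford Manufacturing Inc. → Orion Services GmbH (R1): 22% × 71% × 17% = 2.6554% of Ridgefield Partners LP.
Chain via Larkspur Shipping BV → Oakhollow Pharma AG (R1): 62% × 29% × 39% = 7.0122% of Ridgefield Partners LP.
Direct interest in Ridgefield Partners LP: 32%.
Aggregating (R2): 2.6554% + 7.0122% + 32% = 41.6676%.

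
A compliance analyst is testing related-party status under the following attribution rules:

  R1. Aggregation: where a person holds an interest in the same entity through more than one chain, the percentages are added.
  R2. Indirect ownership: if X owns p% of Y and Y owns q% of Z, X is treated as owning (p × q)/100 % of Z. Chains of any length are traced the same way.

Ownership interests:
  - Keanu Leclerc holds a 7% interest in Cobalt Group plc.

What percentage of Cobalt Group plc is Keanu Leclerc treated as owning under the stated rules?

Direct interest in Cobalt Group plc: 7%.

7%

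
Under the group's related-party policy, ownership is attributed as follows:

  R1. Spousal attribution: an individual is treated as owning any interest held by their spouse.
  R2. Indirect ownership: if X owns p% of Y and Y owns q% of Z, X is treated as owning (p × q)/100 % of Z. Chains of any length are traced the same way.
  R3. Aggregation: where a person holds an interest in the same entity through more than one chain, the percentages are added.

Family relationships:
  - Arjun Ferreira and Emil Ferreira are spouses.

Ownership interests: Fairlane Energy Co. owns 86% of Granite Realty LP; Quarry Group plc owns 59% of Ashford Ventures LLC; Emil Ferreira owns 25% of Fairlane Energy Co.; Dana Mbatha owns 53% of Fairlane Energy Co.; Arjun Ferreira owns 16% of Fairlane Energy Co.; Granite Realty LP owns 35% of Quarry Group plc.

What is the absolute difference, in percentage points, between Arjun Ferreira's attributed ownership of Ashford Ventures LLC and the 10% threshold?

2.71881

By spousal attribution (R1), Arjun Ferreira is treated as also owning Emil Ferreira's interest in Fairlane Energy Co, giving 16% + 25% = 41%.
Chain via Fairlane Energy Co. → Granite Realty LP → Quarry Group plc (R2): 41% × 86% × 35% × 59% = 7.28119% of Ashford Ventures LLC.
7.28119% falls short of the 10% threshold by 2.71881 percentage points.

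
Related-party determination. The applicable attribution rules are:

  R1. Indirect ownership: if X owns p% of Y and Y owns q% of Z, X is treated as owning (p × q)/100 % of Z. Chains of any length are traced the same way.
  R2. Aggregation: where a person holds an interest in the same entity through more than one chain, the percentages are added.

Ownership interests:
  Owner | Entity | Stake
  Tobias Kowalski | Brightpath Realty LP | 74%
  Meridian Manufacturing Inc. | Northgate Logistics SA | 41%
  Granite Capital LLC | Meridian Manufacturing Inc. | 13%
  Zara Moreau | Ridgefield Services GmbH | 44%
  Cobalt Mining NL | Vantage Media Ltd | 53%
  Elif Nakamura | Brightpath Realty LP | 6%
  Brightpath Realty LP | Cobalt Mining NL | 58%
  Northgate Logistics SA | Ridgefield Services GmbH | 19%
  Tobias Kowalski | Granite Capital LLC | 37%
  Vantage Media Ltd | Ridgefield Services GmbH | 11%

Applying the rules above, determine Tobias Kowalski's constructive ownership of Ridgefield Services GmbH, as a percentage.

2.876935%

Chain via Brightpath Realty LP → Cobalt Mining NL → Vantage Media Ltd (R1): 74% × 58% × 53% × 11% = 2.502236% of Ridgefield Services GmbH.
Chain via Granite Capital LLC → Meridian Manufacturing Inc. → Northgate Logistics SA (R1): 37% × 13% × 41% × 19% = 0.374699% of Ridgefield Services GmbH.
Aggregating (R2): 2.502236% + 0.374699% = 2.876935%.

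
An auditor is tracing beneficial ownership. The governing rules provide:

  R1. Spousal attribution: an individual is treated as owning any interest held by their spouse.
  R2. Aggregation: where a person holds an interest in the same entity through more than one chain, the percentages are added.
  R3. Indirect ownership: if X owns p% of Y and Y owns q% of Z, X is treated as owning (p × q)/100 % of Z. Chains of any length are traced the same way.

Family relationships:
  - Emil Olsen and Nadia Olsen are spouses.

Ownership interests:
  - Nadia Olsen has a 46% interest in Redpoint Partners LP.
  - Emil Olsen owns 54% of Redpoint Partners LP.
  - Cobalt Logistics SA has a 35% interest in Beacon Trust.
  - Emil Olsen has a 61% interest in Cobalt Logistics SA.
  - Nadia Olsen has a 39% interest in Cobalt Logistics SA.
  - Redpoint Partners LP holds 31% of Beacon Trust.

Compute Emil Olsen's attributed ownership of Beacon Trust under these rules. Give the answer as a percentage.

66%

By spousal attribution (R1), Emil Olsen is treated as also owning Nadia Olsen's interest in Redpoint Partners LP, giving 54% + 46% = 100%.
By spousal attribution (R1), Emil Olsen is treated as also owning Nadia Olsen's interest in Cobalt Logistics SA, giving 61% + 39% = 100%.
Chain via Redpoint Partners LP (R3): 100% × 31% = 31% of Beacon Trust.
Chain via Cobalt Logistics SA (R3): 100% × 35% = 35% of Beacon Trust.
Aggregating (R2): 31% + 35% = 66%.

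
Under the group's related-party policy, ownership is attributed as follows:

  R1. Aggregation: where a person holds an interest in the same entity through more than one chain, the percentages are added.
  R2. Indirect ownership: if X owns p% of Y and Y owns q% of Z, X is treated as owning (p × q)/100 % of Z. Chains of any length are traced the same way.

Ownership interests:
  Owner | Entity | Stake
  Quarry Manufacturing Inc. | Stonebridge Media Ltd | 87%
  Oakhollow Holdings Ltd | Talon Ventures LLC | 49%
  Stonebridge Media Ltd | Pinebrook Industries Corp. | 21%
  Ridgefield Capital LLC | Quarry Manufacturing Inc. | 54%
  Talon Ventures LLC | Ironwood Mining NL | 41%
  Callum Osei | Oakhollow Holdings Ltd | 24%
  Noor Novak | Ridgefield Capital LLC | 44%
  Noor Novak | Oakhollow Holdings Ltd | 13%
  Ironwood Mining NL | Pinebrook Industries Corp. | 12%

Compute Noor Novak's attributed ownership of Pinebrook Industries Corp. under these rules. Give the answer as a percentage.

Chain via Ridgefield Capital LLC → Quarry Manufacturing Inc. → Stonebridge Media Ltd (R2): 44% × 54% × 87% × 21% = 4.340952% of Pinebrook Industries Corp.
Chain via Oakhollow Holdings Ltd → Talon Ventures LLC → Ironwood Mining NL (R2): 13% × 49% × 41% × 12% = 0.313404% of Pinebrook Industries Corp.
Aggregating (R1): 4.340952% + 0.313404% = 4.654356%.

4.654356%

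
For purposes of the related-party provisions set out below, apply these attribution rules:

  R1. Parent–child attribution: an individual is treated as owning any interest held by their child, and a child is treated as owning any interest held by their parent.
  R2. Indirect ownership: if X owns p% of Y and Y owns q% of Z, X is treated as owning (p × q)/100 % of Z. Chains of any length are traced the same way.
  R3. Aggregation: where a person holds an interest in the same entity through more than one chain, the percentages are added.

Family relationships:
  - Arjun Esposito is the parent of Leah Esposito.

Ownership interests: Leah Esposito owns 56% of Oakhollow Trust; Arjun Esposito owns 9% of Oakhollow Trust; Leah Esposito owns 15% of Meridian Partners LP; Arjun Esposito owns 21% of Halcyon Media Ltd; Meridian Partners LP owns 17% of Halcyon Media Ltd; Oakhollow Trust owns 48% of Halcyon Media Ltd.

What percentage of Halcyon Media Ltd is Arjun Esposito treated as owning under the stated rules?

54.75%

By parent–child attribution (R1), Arjun Esposito is treated as also owning Leah Esposito's interest in Oakhollow Trust, giving 9% + 56% = 65%.
By parent–child attribution (R1), Arjun Esposito is treated as owning Leah Esposito's 15% interest in Meridian Partners LP.
Chain via Oakhollow Trust (R2): 65% × 48% = 31.2% of Halcyon Media Ltd.
Direct interest in Halcyon Media Ltd: 21%.
Chain via Meridian Partners LP (R2): 15% × 17% = 2.55% of Halcyon Media Ltd.
Aggregating (R3): 31.2% + 21% + 2.55% = 54.75%.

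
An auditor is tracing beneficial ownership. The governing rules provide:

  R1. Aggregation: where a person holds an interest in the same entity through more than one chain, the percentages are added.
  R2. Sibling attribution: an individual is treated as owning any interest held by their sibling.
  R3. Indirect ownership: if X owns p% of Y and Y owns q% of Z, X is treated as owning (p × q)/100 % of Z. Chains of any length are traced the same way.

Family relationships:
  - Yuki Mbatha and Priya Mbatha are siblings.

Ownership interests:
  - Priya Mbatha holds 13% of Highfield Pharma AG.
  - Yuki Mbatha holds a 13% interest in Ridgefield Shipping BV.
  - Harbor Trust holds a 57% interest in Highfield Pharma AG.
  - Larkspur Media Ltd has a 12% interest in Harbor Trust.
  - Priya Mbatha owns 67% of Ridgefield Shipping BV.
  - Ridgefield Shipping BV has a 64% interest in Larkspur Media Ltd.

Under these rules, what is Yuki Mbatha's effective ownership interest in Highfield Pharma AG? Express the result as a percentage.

By sibling attribution (R2), Yuki Mbatha is treated as also owning Priya Mbatha's interest in Ridgefield Shipping BV, giving 13% + 67% = 80%.
By sibling attribution (R2), Yuki Mbatha is treated as owning Priya Mbatha's 13% interest in Highfield Pharma AG.
Chain via Ridgefield Shipping BV → Larkspur Media Ltd → Harbor Trust (R3): 80% × 64% × 12% × 57% = 3.50208% of Highfield Pharma AG.
Direct interest in Highfield Pharma AG: 13%.
Aggregating (R1): 3.50208% + 13% = 16.50208%.

16.50208%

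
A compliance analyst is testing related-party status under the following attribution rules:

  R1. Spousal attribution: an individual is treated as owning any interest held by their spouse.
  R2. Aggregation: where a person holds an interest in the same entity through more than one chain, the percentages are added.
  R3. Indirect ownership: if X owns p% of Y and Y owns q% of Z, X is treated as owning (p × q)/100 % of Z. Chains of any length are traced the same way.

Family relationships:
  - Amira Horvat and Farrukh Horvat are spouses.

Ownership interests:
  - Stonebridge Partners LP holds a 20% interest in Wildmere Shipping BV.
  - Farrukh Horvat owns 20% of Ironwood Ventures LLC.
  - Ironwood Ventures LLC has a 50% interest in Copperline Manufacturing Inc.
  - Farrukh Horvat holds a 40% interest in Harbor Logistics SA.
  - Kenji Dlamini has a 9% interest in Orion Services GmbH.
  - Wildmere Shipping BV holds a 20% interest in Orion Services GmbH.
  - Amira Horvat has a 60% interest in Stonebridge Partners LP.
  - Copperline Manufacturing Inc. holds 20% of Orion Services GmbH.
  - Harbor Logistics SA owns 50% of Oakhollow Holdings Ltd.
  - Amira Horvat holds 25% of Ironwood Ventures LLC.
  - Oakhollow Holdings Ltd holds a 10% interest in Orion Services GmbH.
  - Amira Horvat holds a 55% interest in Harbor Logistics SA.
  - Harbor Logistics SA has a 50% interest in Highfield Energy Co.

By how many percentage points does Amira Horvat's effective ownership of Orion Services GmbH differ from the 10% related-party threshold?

1.65

By spousal attribution (R1), Amira Horvat is treated as also owning Farrukh Horvat's interest in Harbor Logistics SA, giving 55% + 40% = 95%.
By spousal attribution (R1), Amira Horvat is treated as also owning Farrukh Horvat's interest in Ironwood Ventures LLC, giving 25% + 20% = 45%.
Chain via Stonebridge Partners LP → Wildmere Shipping BV (R3): 60% × 20% × 20% = 2.4% of Orion Services GmbH.
Chain via Harbor Logistics SA → Oakhollow Holdings Ltd (R3): 95% × 50% × 10% = 4.75% of Orion Services GmbH.
Chain via Ironwood Ventures LLC → Copperline Manufacturing Inc. (R3): 45% × 50% × 20% = 4.5% of Orion Services GmbH.
Aggregating (R2): 2.4% + 4.75% + 4.5% = 11.65%.
11.65% exceeds the 10% threshold by 1.65 percentage points.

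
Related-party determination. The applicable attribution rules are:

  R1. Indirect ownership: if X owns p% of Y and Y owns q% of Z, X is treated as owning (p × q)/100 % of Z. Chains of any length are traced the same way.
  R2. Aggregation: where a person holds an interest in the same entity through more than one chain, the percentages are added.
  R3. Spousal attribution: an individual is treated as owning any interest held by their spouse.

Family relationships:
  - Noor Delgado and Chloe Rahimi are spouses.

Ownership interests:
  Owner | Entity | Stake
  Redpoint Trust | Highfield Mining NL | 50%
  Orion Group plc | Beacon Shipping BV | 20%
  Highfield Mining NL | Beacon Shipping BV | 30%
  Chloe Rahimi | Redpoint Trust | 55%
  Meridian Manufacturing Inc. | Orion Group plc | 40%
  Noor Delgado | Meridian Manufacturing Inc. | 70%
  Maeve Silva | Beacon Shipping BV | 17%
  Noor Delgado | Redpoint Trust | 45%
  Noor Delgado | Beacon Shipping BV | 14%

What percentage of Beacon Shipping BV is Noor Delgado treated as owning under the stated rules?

34.6%

By spousal attribution (R3), Noor Delgado is treated as also owning Chloe Rahimi's interest in Redpoint Trust, giving 45% + 55% = 100%.
Chain via Redpoint Trust → Highfield Mining NL (R1): 100% × 50% × 30% = 15% of Beacon Shipping BV.
Chain via Meridian Manufacturing Inc. → Orion Group plc (R1): 70% × 40% × 20% = 5.6% of Beacon Shipping BV.
Direct interest in Beacon Shipping BV: 14%.
Aggregating (R2): 15% + 5.6% + 14% = 34.6%.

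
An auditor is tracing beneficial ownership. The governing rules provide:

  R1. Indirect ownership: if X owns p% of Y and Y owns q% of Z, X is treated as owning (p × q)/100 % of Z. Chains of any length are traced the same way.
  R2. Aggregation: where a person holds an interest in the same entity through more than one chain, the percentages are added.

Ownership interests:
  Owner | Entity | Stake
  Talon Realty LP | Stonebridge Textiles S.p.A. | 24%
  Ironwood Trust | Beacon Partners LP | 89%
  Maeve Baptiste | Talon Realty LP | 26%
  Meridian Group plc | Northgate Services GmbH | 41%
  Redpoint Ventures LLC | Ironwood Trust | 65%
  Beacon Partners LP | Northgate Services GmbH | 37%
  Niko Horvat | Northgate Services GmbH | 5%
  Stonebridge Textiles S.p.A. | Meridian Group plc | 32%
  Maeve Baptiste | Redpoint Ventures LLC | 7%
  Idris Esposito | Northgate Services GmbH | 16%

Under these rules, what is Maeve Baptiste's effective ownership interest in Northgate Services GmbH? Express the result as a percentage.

Chain via Talon Realty LP → Stonebridge Textiles S.p.A. → Meridian Group plc (R1): 26% × 24% × 32% × 41% = 0.818688% of Northgate Services GmbH.
Chain via Redpoint Ventures LLC → Ironwood Trust → Beacon Partners LP (R1): 7% × 65% × 89% × 37% = 1.498315% of Northgate Services GmbH.
Aggregating (R2): 0.818688% + 1.498315% = 2.317003%.

2.317003%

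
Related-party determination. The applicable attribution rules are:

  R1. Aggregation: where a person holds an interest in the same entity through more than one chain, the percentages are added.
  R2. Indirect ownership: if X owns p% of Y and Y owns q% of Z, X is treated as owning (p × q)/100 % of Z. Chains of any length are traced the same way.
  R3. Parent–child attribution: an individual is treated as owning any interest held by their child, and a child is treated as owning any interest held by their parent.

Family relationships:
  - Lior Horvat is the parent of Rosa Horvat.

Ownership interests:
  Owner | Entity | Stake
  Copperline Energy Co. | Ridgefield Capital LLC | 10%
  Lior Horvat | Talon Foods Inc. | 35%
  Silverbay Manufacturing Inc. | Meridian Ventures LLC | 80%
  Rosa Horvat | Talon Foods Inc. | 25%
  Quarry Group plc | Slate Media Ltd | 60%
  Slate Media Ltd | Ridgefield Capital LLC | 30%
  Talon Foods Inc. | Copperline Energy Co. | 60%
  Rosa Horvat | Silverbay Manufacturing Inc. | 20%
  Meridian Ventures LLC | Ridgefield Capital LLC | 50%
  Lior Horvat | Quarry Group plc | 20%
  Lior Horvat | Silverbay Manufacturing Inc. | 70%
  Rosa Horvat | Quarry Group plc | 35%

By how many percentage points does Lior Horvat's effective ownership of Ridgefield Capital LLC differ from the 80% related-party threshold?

By parent–child attribution (R3), Lior Horvat is treated as also owning Rosa Horvat's interest in Talon Foods Inc, giving 35% + 25% = 60%.
By parent–child attribution (R3), Lior Horvat is treated as also owning Rosa Horvat's interest in Silverbay Manufacturing Inc, giving 70% + 20% = 90%.
By parent–child attribution (R3), Lior Horvat is treated as also owning Rosa Horvat's interest in Quarry Group plc, giving 20% + 35% = 55%.
Chain via Talon Foods Inc. → Copperline Energy Co. (R2): 60% × 60% × 10% = 3.6% of Ridgefield Capital LLC.
Chain via Silverbay Manufacturing Inc. → Meridian Ventures LLC (R2): 90% × 80% × 50% = 36% of Ridgefield Capital LLC.
Chain via Quarry Group plc → Slate Media Ltd (R2): 55% × 60% × 30% = 9.9% of Ridgefield Capital LLC.
Aggregating (R1): 3.6% + 36% + 9.9% = 49.5%.
49.5% falls short of the 80% threshold by 30.5 percentage points.

30.5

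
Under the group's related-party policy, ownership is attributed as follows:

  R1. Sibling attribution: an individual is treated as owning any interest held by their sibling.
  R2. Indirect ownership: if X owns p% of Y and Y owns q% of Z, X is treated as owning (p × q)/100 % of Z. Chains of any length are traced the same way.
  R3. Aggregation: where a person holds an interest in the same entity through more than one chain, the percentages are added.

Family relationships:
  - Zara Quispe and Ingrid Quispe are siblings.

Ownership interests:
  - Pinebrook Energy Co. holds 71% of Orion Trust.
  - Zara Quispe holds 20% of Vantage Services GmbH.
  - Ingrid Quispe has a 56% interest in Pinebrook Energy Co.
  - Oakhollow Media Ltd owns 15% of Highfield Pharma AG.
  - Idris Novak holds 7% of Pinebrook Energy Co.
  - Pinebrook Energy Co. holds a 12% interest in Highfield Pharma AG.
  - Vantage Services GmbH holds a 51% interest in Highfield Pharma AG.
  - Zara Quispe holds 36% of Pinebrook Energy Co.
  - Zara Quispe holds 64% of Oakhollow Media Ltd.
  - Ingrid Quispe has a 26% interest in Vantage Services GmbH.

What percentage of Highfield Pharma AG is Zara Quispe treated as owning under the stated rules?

44.1%

By sibling attribution (R1), Zara Quispe is treated as also owning Ingrid Quispe's interest in Pinebrook Energy Co, giving 36% + 56% = 92%.
By sibling attribution (R1), Zara Quispe is treated as also owning Ingrid Quispe's interest in Vantage Services GmbH, giving 20% + 26% = 46%.
Chain via Pinebrook Energy Co. (R2): 92% × 12% = 11.04% of Highfield Pharma AG.
Chain via Oakhollow Media Ltd (R2): 64% × 15% = 9.6% of Highfield Pharma AG.
Chain via Vantage Services GmbH (R2): 46% × 51% = 23.46% of Highfield Pharma AG.
Aggregating (R3): 11.04% + 9.6% + 23.46% = 44.1%.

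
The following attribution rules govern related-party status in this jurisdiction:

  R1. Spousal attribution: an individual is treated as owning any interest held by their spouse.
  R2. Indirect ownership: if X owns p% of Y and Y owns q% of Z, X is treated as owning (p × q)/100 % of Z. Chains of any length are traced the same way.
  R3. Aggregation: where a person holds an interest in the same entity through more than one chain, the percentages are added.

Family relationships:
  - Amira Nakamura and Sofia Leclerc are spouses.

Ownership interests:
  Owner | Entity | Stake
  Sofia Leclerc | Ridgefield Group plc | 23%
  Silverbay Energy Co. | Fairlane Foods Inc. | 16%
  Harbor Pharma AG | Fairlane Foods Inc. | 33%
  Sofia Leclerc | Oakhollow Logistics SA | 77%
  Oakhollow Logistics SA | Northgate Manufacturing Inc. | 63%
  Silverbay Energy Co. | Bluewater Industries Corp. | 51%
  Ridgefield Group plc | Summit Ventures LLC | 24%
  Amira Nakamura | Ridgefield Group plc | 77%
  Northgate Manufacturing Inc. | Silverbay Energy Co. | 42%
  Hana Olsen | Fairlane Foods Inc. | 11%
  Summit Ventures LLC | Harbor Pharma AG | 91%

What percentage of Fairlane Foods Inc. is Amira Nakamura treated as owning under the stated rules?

By spousal attribution (R1), Amira Nakamura is treated as also owning Sofia Leclerc's interest in Ridgefield Group plc, giving 77% + 23% = 100%.
By spousal attribution (R1), Amira Nakamura is treated as owning Sofia Leclerc's 77% interest in Oakhollow Logistics SA.
Chain via Ridgefield Group plc → Summit Ventures LLC → Harbor Pharma AG (R2): 100% × 24% × 91% × 33% = 7.2072% of Fairlane Foods Inc.
Chain via Oakhollow Logistics SA → Northgate Manufacturing Inc. → Silverbay Energy Co. (R2): 77% × 63% × 42% × 16% = 3.259872% of Fairlane Foods Inc.
Aggregating (R3): 7.2072% + 3.259872% = 10.467072%.

10.467072%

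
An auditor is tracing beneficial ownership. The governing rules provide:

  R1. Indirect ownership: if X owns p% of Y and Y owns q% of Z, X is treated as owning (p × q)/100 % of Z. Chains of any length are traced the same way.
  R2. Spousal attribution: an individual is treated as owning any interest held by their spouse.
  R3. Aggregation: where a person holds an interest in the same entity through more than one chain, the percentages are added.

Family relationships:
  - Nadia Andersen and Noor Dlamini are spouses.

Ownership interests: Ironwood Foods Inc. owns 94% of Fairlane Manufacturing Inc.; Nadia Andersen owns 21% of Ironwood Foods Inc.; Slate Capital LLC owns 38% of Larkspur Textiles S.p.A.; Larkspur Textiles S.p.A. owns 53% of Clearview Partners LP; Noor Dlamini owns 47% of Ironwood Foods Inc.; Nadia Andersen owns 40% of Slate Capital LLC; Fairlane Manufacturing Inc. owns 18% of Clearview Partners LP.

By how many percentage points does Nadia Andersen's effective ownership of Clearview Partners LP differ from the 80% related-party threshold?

By spousal attribution (R2), Nadia Andersen is treated as also owning Noor Dlamini's interest in Ironwood Foods Inc, giving 21% + 47% = 68%.
Chain via Slate Capital LLC → Larkspur Textiles S.p.A. (R1): 40% × 38% × 53% = 8.056% of Clearview Partners LP.
Chain via Ironwood Foods Inc. → Fairlane Manufacturing Inc. (R1): 68% × 94% × 18% = 11.5056% of Clearview Partners LP.
Aggregating (R3): 8.056% + 11.5056% = 19.5616%.
19.5616% falls short of the 80% threshold by 60.4384 percentage points.

60.4384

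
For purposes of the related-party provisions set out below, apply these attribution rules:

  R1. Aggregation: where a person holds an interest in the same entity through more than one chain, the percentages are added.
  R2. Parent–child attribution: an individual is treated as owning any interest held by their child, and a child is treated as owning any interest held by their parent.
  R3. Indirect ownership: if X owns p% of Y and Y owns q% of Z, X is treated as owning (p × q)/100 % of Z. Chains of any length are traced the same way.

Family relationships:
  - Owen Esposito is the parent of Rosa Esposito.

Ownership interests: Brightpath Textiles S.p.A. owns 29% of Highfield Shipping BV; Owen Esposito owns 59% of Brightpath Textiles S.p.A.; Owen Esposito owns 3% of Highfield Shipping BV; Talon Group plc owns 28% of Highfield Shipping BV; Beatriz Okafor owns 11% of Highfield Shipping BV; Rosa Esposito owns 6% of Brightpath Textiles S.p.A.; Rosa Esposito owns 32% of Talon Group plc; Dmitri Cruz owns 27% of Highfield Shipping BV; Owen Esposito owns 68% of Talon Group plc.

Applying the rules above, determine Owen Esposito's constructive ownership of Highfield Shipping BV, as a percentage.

By parent–child attribution (R2), Owen Esposito is treated as also owning Rosa Esposito's interest in Talon Group plc, giving 68% + 32% = 100%.
By parent–child attribution (R2), Owen Esposito is treated as also owning Rosa Esposito's interest in Brightpath Textiles S.p.A, giving 59% + 6% = 65%.
Chain via Talon Group plc (R3): 100% × 28% = 28% of Highfield Shipping BV.
Chain via Brightpath Textiles S.p.A. (R3): 65% × 29% = 18.85% of Highfield Shipping BV.
Direct interest in Highfield Shipping BV: 3%.
Aggregating (R1): 28% + 18.85% + 3% = 49.85%.

49.85%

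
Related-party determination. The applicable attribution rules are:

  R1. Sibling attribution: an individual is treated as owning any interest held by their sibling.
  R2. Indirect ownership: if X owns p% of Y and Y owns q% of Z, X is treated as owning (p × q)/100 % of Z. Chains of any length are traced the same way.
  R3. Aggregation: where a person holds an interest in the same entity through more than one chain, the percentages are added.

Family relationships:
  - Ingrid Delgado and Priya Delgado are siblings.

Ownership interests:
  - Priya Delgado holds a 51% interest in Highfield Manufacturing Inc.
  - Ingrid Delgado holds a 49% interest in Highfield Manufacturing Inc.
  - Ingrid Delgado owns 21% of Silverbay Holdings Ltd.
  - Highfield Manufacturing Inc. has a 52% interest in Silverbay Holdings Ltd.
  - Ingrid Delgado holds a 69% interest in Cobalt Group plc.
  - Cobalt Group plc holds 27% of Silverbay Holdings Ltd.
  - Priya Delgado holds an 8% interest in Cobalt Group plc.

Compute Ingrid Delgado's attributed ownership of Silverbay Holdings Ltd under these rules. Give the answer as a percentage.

93.79%

By sibling attribution (R1), Ingrid Delgado is treated as also owning Priya Delgado's interest in Highfield Manufacturing Inc, giving 49% + 51% = 100%.
By sibling attribution (R1), Ingrid Delgado is treated as also owning Priya Delgado's interest in Cobalt Group plc, giving 69% + 8% = 77%.
Chain via Highfield Manufacturing Inc. (R2): 100% × 52% = 52% of Silverbay Holdings Ltd.
Chain via Cobalt Group plc (R2): 77% × 27% = 20.79% of Silverbay Holdings Ltd.
Direct interest in Silverbay Holdings Ltd: 21%.
Aggregating (R3): 52% + 20.79% + 21% = 93.79%.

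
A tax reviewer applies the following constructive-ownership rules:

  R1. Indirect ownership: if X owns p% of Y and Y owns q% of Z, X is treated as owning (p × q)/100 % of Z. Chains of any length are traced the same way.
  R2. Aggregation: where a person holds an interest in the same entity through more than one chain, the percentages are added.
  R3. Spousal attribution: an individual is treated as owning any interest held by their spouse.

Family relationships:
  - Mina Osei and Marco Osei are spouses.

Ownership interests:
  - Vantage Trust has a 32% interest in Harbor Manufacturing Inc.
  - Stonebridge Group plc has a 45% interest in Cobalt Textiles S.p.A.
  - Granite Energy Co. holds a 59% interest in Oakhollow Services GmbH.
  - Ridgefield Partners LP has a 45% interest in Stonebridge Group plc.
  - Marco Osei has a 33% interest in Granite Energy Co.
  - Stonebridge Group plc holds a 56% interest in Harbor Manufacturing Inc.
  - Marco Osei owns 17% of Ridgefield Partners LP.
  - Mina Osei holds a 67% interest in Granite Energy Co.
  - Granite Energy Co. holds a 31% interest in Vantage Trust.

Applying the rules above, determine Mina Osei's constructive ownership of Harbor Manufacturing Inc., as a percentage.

14.204%

By spousal attribution (R3), Mina Osei is treated as also owning Marco Osei's interest in Granite Energy Co, giving 67% + 33% = 100%.
By spousal attribution (R3), Mina Osei is treated as owning Marco Osei's 17% interest in Ridgefield Partners LP.
Chain via Granite Energy Co. → Vantage Trust (R1): 100% × 31% × 32% = 9.92% of Harbor Manufacturing Inc.
Chain via Ridgefield Partners LP → Stonebridge Group plc (R1): 17% × 45% × 56% = 4.284% of Harbor Manufacturing Inc.
Aggregating (R2): 9.92% + 4.284% = 14.204%.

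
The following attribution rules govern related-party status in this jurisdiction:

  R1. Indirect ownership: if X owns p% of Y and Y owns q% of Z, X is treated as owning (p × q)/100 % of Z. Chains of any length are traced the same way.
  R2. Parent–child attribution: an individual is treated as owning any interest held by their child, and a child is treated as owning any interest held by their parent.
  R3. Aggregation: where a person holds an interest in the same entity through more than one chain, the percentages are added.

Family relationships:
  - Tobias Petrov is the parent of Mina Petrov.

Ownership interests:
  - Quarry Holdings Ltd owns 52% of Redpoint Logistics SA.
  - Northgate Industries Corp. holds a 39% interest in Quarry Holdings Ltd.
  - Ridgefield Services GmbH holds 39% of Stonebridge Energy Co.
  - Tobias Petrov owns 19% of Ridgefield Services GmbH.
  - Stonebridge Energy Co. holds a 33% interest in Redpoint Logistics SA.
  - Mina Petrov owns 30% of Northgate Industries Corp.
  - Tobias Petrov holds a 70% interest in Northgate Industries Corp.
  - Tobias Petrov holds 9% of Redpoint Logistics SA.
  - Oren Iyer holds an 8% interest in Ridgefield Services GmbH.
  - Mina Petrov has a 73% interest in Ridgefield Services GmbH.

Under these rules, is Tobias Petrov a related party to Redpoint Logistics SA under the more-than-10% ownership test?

Yes

By parent–child attribution (R2), Tobias Petrov is treated as also owning Mina Petrov's interest in Northgate Industries Corp, giving 70% + 30% = 100%.
By parent–child attribution (R2), Tobias Petrov is treated as also owning Mina Petrov's interest in Ridgefield Services GmbH, giving 19% + 73% = 92%.
Chain via Northgate Industries Corp. → Quarry Holdings Ltd (R1): 100% × 39% × 52% = 20.28% of Redpoint Logistics SA.
Chain via Ridgefield Services GmbH → Stonebridge Energy Co. (R1): 92% × 39% × 33% = 11.8404% of Redpoint Logistics SA.
Direct interest in Redpoint Logistics SA: 9%.
Aggregating (R3): 20.28% + 11.8404% + 9% = 41.1204%.
41.1204% exceeds the 10% threshold, so Tobias is a related party to Redpoint Logistics SA.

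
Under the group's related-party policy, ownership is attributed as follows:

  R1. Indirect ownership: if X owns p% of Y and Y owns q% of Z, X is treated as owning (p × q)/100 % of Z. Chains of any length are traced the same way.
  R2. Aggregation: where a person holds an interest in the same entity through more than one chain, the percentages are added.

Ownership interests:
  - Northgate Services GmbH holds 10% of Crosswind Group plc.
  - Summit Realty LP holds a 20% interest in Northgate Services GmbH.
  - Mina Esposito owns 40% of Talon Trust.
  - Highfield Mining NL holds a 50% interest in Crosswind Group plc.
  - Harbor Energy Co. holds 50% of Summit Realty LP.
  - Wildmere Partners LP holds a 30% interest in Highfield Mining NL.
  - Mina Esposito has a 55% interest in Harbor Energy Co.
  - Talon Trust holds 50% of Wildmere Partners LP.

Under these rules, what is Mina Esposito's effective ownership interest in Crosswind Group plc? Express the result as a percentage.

Chain via Harbor Energy Co. → Summit Realty LP → Northgate Services GmbH (R1): 55% × 50% × 20% × 10% = 0.55% of Crosswind Group plc.
Chain via Talon Trust → Wildmere Partners LP → Highfield Mining NL (R1): 40% × 50% × 30% × 50% = 3% of Crosswind Group plc.
Aggregating (R2): 0.55% + 3% = 3.55%.

3.55%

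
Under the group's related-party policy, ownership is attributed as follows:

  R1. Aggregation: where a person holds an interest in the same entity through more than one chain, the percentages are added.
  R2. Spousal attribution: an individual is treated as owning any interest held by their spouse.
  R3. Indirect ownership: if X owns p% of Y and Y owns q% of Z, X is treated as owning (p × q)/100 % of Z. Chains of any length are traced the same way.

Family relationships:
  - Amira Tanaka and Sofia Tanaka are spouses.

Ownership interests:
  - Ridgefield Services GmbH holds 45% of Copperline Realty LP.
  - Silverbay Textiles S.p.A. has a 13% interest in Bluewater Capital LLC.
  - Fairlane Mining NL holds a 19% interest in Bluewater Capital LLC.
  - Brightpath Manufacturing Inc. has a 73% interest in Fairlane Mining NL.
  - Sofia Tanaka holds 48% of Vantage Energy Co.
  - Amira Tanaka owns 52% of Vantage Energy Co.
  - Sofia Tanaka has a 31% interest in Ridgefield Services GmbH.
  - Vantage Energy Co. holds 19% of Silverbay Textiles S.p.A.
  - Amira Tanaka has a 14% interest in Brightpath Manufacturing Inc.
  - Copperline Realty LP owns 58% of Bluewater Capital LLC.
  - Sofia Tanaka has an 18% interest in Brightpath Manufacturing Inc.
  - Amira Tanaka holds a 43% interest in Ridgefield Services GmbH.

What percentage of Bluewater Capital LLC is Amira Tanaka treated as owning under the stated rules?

By spousal attribution (R2), Amira Tanaka is treated as also owning Sofia Tanaka's interest in Vantage Energy Co, giving 52% + 48% = 100%.
By spousal attribution (R2), Amira Tanaka is treated as also owning Sofia Tanaka's interest in Ridgefield Services GmbH, giving 43% + 31% = 74%.
By spousal attribution (R2), Amira Tanaka is treated as also owning Sofia Tanaka's interest in Brightpath Manufacturing Inc, giving 14% + 18% = 32%.
Chain via Vantage Energy Co. → Silverbay Textiles S.p.A. (R3): 100% × 19% × 13% = 2.47% of Bluewater Capital LLC.
Chain via Ridgefield Services GmbH → Copperline Realty LP (R3): 74% × 45% × 58% = 19.314% of Bluewater Capital LLC.
Chain via Brightpath Manufacturing Inc. → Fairlane Mining NL (R3): 32% × 73% × 19% = 4.4384% of Bluewater Capital LLC.
Aggregating (R1): 2.47% + 19.314% + 4.4384% = 26.2224%.

26.2224%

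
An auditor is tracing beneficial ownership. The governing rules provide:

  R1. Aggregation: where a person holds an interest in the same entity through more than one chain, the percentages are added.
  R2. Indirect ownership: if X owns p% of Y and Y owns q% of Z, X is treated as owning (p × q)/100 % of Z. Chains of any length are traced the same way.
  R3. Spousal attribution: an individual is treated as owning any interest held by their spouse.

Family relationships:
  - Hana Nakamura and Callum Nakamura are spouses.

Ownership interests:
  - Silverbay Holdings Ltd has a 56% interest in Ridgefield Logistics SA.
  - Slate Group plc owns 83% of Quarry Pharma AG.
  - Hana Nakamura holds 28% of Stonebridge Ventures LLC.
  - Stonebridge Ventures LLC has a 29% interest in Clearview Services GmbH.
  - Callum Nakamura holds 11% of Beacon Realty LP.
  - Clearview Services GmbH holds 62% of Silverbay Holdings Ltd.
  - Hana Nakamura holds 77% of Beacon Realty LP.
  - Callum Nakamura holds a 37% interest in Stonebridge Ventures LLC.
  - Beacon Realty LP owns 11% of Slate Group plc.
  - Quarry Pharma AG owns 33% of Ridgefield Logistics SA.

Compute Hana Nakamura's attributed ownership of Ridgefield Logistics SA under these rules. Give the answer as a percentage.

9.196072%

By spousal attribution (R3), Hana Nakamura is treated as also owning Callum Nakamura's interest in Beacon Realty LP, giving 77% + 11% = 88%.
By spousal attribution (R3), Hana Nakamura is treated as also owning Callum Nakamura's interest in Stonebridge Ventures LLC, giving 28% + 37% = 65%.
Chain via Beacon Realty LP → Slate Group plc → Quarry Pharma AG (R2): 88% × 11% × 83% × 33% = 2.651352% of Ridgefield Logistics SA.
Chain via Stonebridge Ventures LLC → Clearview Services GmbH → Silverbay Holdings Ltd (R2): 65% × 29% × 62% × 56% = 6.54472% of Ridgefield Logistics SA.
Aggregating (R1): 2.651352% + 6.54472% = 9.196072%.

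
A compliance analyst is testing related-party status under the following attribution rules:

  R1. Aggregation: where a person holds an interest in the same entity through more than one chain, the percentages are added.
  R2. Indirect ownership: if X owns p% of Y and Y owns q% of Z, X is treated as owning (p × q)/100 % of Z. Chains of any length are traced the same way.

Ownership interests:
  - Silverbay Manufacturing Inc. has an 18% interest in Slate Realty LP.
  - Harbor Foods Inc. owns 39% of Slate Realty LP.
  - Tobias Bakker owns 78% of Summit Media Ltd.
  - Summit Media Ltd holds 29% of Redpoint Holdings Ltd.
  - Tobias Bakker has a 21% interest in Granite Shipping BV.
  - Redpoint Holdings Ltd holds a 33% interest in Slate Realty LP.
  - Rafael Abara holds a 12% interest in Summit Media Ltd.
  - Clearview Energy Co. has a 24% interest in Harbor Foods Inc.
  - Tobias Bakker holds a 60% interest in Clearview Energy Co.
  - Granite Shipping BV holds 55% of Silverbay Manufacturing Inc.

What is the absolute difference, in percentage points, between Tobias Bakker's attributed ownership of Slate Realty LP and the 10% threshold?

Chain via Clearview Energy Co. → Harbor Foods Inc. (R2): 60% × 24% × 39% = 5.616% of Slate Realty LP.
Chain via Granite Shipping BV → Silverbay Manufacturing Inc. (R2): 21% × 55% × 18% = 2.079% of Slate Realty LP.
Chain via Summit Media Ltd → Redpoint Holdings Ltd (R2): 78% × 29% × 33% = 7.4646% of Slate Realty LP.
Aggregating (R1): 5.616% + 2.079% + 7.4646% = 15.1596%.
15.1596% exceeds the 10% threshold by 5.1596 percentage points.

5.1596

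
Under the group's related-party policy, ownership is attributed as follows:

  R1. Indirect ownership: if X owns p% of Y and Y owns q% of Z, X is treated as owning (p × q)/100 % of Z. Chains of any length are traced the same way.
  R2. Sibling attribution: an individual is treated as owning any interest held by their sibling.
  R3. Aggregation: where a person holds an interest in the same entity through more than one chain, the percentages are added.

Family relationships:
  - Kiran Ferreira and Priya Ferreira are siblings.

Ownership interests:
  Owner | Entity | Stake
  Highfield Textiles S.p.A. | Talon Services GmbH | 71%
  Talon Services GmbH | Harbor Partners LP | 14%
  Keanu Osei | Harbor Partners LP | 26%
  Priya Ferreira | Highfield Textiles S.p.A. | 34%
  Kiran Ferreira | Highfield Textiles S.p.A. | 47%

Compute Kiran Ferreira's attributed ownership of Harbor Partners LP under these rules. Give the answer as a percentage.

8.0514%

By sibling attribution (R2), Kiran Ferreira is treated as also owning Priya Ferreira's interest in Highfield Textiles S.p.A, giving 47% + 34% = 81%.
Chain via Highfield Textiles S.p.A. → Talon Services GmbH (R1): 81% × 71% × 14% = 8.0514% of Harbor Partners LP.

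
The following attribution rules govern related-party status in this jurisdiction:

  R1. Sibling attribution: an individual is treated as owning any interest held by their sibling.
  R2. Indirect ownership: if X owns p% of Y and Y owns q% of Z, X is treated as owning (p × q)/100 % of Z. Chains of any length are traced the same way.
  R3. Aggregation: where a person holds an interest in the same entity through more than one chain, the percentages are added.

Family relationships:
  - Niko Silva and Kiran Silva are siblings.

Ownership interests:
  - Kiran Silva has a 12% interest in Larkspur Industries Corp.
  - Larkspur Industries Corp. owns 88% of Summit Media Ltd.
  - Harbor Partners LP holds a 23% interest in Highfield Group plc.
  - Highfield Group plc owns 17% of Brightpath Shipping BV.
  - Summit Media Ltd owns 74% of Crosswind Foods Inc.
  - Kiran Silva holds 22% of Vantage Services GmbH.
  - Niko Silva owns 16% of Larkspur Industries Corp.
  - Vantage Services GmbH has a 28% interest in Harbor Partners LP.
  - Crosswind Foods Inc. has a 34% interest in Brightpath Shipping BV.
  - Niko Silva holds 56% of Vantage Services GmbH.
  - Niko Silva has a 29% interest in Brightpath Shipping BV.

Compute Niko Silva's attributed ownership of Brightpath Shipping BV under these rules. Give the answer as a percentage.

By sibling attribution (R1), Niko Silva is treated as also owning Kiran Silva's interest in Vantage Services GmbH, giving 56% + 22% = 78%.
By sibling attribution (R1), Niko Silva is treated as also owning Kiran Silva's interest in Larkspur Industries Corp, giving 16% + 12% = 28%.
Chain via Vantage Services GmbH → Harbor Partners LP → Highfield Group plc (R2): 78% × 28% × 23% × 17% = 0.853944% of Brightpath Shipping BV.
Chain via Larkspur Industries Corp. → Summit Media Ltd → Crosswind Foods Inc. (R2): 28% × 88% × 74% × 34% = 6.199424% of Brightpath Shipping BV.
Direct interest in Brightpath Shipping BV: 29%.
Aggregating (R3): 0.853944% + 6.199424% + 29% = 36.053368%.

36.053368%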